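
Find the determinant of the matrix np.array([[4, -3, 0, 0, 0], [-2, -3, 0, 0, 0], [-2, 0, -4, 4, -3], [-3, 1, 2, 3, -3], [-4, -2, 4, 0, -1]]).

The determinant is -144.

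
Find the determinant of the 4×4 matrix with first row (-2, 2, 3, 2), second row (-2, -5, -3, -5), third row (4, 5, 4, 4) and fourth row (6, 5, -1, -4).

The determinant is -308.

Expand along row 1:
  + (-2) · M_11   where M_11 = det([-5 -3 -5; 5 4 4; 5 -1 -4]) = 65
  − (2) · M_12   where M_12 = det([-2 -3 -5; 4 4 4; 6 -1 -4]) = 44
  + (3) · M_13   where M_13 = det([-2 -5 -5; 4 5 4; 6 5 -4]) = -70
  − (2) · M_14   where M_14 = det([-2 -5 -3; 4 5 4; 6 5 -1]) = -60
det = (+1)·(-2)·(65) + (-1)·(2)·(44) + (+1)·(3)·(-70) + (-1)·(2)·(-60) = -308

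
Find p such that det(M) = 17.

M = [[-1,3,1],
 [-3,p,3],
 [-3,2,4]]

-8

Expanding along the column containing p, det(M) is linear in p: det(M) = (-1)·p + (9).
Set (-1)·p + (9) = 17  ⇒  (-1)·p = 8  ⇒  p = -8.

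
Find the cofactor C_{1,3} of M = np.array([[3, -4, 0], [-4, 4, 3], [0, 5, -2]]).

Delete row 1 and column 3; the remaining 2×2 submatrix is [-4 4; 0 5].
Its determinant is (-4)·5 − 4·0 = -20.
The cofactor carries sign (−1)^(1+3) = +1, so C_{1,3} = +(-20) = -20.

The cofactor is -20.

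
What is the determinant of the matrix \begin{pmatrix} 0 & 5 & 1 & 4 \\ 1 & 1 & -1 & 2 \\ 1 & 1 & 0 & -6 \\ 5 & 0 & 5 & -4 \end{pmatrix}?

Expand along row 1 (it has 1 zero):
  − (5) · M_12   where M_12 = det([1 -1 2; 1 0 -6; 5 5 -4]) = 66
  + (1) · M_13   where M_13 = det([1 1 2; 1 1 -6; 5 0 -4]) = -40
  − (4) · M_14   where M_14 = det([1 1 -1; 1 1 0; 5 0 5]) = 5
det = (-1)·(5)·(66) + (+1)·(1)·(-40) + (-1)·(4)·(5) = -390

-390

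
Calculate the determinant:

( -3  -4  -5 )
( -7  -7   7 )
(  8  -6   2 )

-854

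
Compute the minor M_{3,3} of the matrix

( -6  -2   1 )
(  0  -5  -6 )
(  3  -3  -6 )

30

Delete row 3 and column 3; the remaining 2×2 submatrix is [-6 -2; 0 -5].
Its determinant is (-6)·(-5) − (-2)·0 = 30.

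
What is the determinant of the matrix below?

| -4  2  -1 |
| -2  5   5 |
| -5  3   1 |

-25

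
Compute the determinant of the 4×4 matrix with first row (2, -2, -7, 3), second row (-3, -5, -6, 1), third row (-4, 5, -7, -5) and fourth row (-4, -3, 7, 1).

1008

Expand along row 1:
  + (2) · M_11   where M_11 = det([-5 -6 1; 5 -7 -5; -3 7 1]) = -186
  − (-2) · M_12   where M_12 = det([-3 -6 1; -4 -7 -5; -4 7 1]) = -284
  + (-7) · M_13   where M_13 = det([-3 -5 1; -4 5 -5; -4 -3 1]) = -58
  − (3) · M_14   where M_14 = det([-3 -5 -6; -4 5 -7; -4 -3 7]) = -514
det = (+1)·(2)·(-186) + (-1)·(-2)·(-284) + (+1)·(-7)·(-58) + (-1)·(3)·(-514) = 1008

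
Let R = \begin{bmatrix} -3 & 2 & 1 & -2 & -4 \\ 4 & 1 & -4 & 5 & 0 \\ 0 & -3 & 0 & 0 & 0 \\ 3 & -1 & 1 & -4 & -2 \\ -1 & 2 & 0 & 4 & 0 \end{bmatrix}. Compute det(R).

846

Expand along row 3 (it has 4 zeros):
  − (-3) · M_32   where M_32 = det([-3 1 -2 -4; 4 -4 5 0; 3 1 -4 -2; -1 0 4 0]) = 282
det = (-1)·(-3)·(282) = 846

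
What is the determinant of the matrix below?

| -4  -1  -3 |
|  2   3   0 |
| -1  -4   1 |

Expand along column 3:
  + (-3) · |2 3; -1 -4| = (-3)·(-8 − (-3)) = 15
  + 1 · |-4 -1; 2 3| = 1·(-12 − (-2)) = -10
Sum: (15) + (-10) = 5

The determinant is 5.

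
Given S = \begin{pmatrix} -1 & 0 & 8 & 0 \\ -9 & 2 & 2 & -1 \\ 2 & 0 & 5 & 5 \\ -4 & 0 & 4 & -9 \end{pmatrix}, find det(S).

|S| = 98

Expand along column 2 (it has 3 zeros):
  + (2) · M_22   where M_22 = det([-1 8 0; 2 5 5; -4 4 -9]) = 49
det = (+1)·(2)·(49) = 98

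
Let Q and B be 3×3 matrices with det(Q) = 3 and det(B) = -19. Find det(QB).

det(QB) = det(Q)·det(B) = (3)·(-19) = -57

|QB| = -57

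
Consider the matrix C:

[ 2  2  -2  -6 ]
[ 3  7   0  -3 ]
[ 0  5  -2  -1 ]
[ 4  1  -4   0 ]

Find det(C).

-606

Expand along row 2 (it has 1 zero):
  − (3) · M_21   where M_21 = det([2 -2 -6; 5 -2 -1; 1 -4 0]) = 102
  + (7) · M_22   where M_22 = det([2 -2 -6; 0 -2 -1; 4 -4 0]) = -48
  + (-3) · M_24   where M_24 = det([2 2 -2; 0 5 -2; 4 1 -4]) = -12
det = (-1)·(3)·(102) + (+1)·(7)·(-48) + (+1)·(-3)·(-12) = -606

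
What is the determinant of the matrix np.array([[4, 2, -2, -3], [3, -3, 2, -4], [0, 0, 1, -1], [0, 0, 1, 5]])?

The determinant is -108.

The matrix is block upper-triangular with a 2×2 block and a 2×2 block on the diagonal, so its determinant equals the product of the determinants of the diagonal blocks.
det of the 2×2 block = -18
det of the 2×2 block = 6
det = (-18)·(6) = -108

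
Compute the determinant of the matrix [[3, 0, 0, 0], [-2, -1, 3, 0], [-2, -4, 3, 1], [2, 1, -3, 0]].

0

Expand along row 1 (it has 3 zeros):
  + (3) · M_11   where M_11 = det([-1 3 0; -4 3 1; 1 -3 0]) = 0
det = (+1)·(3)·(0) = 0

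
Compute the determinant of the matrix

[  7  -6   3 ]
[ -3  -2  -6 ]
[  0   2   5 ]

Expand along row 3:
  − 2 · |7 3; -3 -6| = −2·(-42 − (-9)) = 66
  + 5 · |7 -6; -3 -2| = 5·(-14 − 18) = -160
Sum: (66) + (-160) = -94

The determinant is -94.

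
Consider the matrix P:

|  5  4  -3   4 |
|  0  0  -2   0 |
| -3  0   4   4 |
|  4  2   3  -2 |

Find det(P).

The determinant is -48.

Expand along row 2 (it has 3 zeros):
  − (-2) · M_23   where M_23 = det([5 4 4; -3 0 4; 4 2 -2]) = -24
det = (-1)·(-2)·(-24) = -48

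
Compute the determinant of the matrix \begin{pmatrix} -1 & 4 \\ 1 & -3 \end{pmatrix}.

The determinant is -1.

det = (-1)·(-3) − 4·1 = 3 − 4 = -1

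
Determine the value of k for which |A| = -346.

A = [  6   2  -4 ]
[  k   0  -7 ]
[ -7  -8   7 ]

Expanding along the row containing k, det(A) is linear in k: det(A) = (18)·k + (-238).
Set (18)·k + (-238) = -346  ⇒  (18)·k = -108  ⇒  k = -6.

k = -6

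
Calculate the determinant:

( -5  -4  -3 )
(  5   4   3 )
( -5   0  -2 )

0

Expand along row 3:
  + (-5) · |-4 -3; 4 3| = (-5)·(-12 − (-12)) = 0
  + (-2) · |-5 -4; 5 4| = (-2)·(-20 − (-20)) = 0
Sum: (0) + (0) = 0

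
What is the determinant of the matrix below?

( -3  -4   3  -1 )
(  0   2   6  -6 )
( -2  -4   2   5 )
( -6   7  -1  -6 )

The determinant is -1504.

Expand along row 2 (it has 1 zero):
  + (2) · M_22   where M_22 = det([-3 3 -1; -2 2 5; -6 -1 -6]) = -119
  − (6) · M_23   where M_23 = det([-3 -4 -1; -2 -4 5; -6 7 -6]) = 239
  + (-6) · M_24   where M_24 = det([-3 -4 3; -2 -4 2; -6 7 -1]) = -28
det = (+1)·(2)·(-119) + (-1)·(6)·(239) + (+1)·(-6)·(-28) = -1504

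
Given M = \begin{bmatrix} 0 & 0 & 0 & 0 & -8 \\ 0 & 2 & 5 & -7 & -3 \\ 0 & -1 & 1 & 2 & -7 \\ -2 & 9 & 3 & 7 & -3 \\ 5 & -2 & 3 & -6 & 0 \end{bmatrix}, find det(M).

Expand along row 1 (it has 4 zeros):
  + (-8) · M_15   where M_15 = det([0 2 5 -7; 0 -1 1 2; -2 9 3 7; 5 -2 3 -6]) = -921
det = (+1)·(-8)·(-921) = 7368

|M| = 7368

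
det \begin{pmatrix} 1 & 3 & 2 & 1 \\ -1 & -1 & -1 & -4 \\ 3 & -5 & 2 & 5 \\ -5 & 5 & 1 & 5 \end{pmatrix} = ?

278

Expand along row 1:
  + (1) · M_11   where M_11 = det([-1 -1 -4; -5 2 5; 5 1 5]) = 5
  − (3) · M_12   where M_12 = det([-1 -1 -4; 3 2 5; -5 1 5]) = -17
  + (2) · M_13   where M_13 = det([-1 -1 -4; 3 -5 5; -5 5 5]) = 130
  − (1) · M_14   where M_14 = det([-1 -1 -1; 3 -5 2; -5 5 1]) = 38
det = (+1)·(1)·(5) + (-1)·(3)·(-17) + (+1)·(2)·(130) + (-1)·(1)·(38) = 278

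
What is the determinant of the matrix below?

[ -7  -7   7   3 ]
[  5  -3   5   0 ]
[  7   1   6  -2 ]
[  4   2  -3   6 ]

Expand along row 2 (it has 1 zero):
  − (5) · M_21   where M_21 = det([-7 7 3; 1 6 -2; 2 -3 6]) = -325
  + (-3) · M_22   where M_22 = det([-7 7 3; 7 6 -2; 4 -3 6]) = -695
  − (5) · M_23   where M_23 = det([-7 -7 3; 7 1 -2; 4 2 6]) = 310
det = (-1)·(5)·(-325) + (+1)·(-3)·(-695) + (-1)·(5)·(310) = 2160

2160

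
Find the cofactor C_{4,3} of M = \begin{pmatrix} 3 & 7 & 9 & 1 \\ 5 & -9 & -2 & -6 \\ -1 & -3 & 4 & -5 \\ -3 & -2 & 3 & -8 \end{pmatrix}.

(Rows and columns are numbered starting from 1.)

The cofactor is -274.

Delete row 4 and column 3; the remaining 3×3 submatrix is [3 7 1; 5 -9 -6; -1 -3 -5].
Its determinant is 274.
The cofactor carries sign (−1)^(4+3) = −1, so C_{4,3} = −(274) = -274.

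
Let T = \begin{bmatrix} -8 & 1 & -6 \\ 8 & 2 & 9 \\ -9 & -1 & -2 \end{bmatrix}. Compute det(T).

-165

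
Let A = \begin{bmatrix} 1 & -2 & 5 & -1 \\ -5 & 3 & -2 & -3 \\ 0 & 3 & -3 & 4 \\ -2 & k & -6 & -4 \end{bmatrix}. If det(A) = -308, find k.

k = -5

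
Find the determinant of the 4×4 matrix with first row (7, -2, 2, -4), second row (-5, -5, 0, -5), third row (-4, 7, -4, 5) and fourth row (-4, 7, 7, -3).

Expand along row 2 (it has 1 zero):
  − (-5) · M_21   where M_21 = det([-2 2 -4; 7 -4 5; 7 7 -3]) = -150
  + (-5) · M_22   where M_22 = det([7 2 -4; -4 -4 5; -4 7 -3]) = -49
  + (-5) · M_24   where M_24 = det([7 -2 2; -4 7 -4; -4 7 7]) = 451
det = (-1)·(-5)·(-150) + (+1)·(-5)·(-49) + (+1)·(-5)·(451) = -2760

-2760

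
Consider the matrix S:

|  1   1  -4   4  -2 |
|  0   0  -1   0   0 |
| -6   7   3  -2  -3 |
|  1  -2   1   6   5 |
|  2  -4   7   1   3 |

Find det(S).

Expand along row 2 (it has 4 zeros):
  − (-1) · M_23   where M_23 = det([1 1 4 -2; -6 7 -2 -3; 1 -2 6 5; 2 -4 1 3]) = -138
det = (-1)·(-1)·(-138) = -138

-138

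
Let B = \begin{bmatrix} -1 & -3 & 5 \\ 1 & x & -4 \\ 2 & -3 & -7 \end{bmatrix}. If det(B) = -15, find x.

Expanding along the row containing x, det(B) is linear in x: det(B) = (-3)·x + (0).
Set (-3)·x + (0) = -15  ⇒  (-3)·x = -15  ⇒  x = 5.

5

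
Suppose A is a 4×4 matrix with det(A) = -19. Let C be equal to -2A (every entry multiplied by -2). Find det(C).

For a 4×4 matrix, det(-2A) = (-2)^4·det(A) = 16·det(A).
det(C) = (16)·(-19) = -304

-304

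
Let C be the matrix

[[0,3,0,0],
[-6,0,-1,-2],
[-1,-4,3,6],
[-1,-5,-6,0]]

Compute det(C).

|C| = 684

Expand along row 1 (it has 3 zeros):
  − (3) · M_12   where M_12 = det([-6 -1 -2; -1 3 6; -1 -6 0]) = -228
det = (-1)·(3)·(-228) = 684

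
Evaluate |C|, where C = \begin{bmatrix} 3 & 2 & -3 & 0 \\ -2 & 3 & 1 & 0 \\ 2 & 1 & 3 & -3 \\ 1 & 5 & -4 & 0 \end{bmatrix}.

Expand along column 4 (it has 3 zeros):
  − (-3) · M_34   where M_34 = det([3 2 -3; -2 3 1; 1 5 -4]) = -26
det = (-1)·(-3)·(-26) = -78

-78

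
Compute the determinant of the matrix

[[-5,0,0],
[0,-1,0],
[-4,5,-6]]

-30

The matrix is lower triangular, so the determinant is the product of the diagonal entries:
det = (-5) · (-1) · (-6) = -30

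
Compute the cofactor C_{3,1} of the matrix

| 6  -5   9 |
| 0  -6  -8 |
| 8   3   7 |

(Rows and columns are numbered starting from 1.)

The cofactor is 94.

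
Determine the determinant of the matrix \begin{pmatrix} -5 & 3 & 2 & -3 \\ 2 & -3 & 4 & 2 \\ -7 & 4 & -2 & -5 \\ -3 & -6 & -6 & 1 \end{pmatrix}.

The determinant is -192.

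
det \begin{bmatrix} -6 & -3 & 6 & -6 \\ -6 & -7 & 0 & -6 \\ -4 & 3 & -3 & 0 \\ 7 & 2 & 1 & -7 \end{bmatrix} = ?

Expand along row 2 (it has 1 zero):
  − (-6) · M_21   where M_21 = det([-3 6 -6; 3 -3 0; 2 1 -7]) = 9
  + (-7) · M_22   where M_22 = det([-6 6 -6; -4 -3 0; 7 1 -7]) = -396
  + (-6) · M_24   where M_24 = det([-6 -3 6; -4 3 -3; 7 2 1]) = -177
det = (-1)·(-6)·(9) + (+1)·(-7)·(-396) + (+1)·(-6)·(-177) = 3888

3888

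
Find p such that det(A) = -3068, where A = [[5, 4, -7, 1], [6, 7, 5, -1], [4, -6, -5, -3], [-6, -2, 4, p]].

p = -4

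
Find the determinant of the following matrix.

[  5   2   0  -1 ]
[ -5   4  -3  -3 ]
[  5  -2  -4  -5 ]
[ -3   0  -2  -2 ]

44

Expand along row 1 (it has 1 zero):
  + (5) · M_11   where M_11 = det([4 -3 -3; -2 -4 -5; 0 -2 -2]) = -8
  − (2) · M_12   where M_12 = det([-5 -3 -3; 5 -4 -5; -3 -2 -2]) = 1
  − (-1) · M_14   where M_14 = det([-5 4 -3; 5 -2 -4; -3 0 -2]) = 86
det = (+1)·(5)·(-8) + (-1)·(2)·(1) + (-1)·(-1)·(86) = 44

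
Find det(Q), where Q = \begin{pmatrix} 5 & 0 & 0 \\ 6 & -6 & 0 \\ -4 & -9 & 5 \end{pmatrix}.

The determinant is -150.

Q is lower triangular, so det(Q) is the product of the diagonal entries:
det = (5) · (-6) · (5) = -150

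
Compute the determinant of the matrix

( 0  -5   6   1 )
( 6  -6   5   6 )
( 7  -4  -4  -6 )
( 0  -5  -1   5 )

-3352

Expand along column 1 (it has 2 zeros):
  − (6) · M_21   where M_21 = det([-5 6 1; -4 -4 -6; -5 -1 5]) = 414
  + (7) · M_31   where M_31 = det([-5 6 1; -6 5 6; -5 -1 5]) = -124
det = (-1)·(6)·(414) + (+1)·(7)·(-124) = -3352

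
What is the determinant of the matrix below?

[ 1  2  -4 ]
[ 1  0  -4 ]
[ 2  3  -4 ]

Expand along row 2:
  − 1 · |2 -4; 3 -4| = −1·(-8 − (-12)) = -4
  − (-4) · |1 2; 2 3| = −(-4)·(3 − 4) = -4
Sum: (-4) + (-4) = -8

-8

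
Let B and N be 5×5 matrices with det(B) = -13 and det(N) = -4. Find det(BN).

det(BN) = det(B)·det(N) = (-13)·(-4) = 52

det(BN) = 52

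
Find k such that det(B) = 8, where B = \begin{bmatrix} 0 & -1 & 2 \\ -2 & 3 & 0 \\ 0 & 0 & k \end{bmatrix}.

Expanding along the column containing k, det(B) is linear in k: det(B) = (-2)·k + (0).
Set (-2)·k + (0) = 8  ⇒  (-2)·k = 8  ⇒  k = -4.

k = -4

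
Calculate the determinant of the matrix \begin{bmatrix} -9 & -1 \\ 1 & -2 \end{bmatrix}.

det = (-9)·(-2) − (-1)·1 = 18 − (-1) = 19

19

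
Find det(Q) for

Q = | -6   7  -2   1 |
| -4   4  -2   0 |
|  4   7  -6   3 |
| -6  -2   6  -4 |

|Q| = 240

Expand along row 2 (it has 1 zero):
  − (-4) · M_21   where M_21 = det([7 -2 1; 7 -6 3; -2 6 -4]) = 28
  + (4) · M_22   where M_22 = det([-6 -2 1; 4 -6 3; -6 6 -4]) = -44
  − (-2) · M_23   where M_23 = det([-6 7 1; 4 7 3; -6 -2 -4]) = 152
det = (-1)·(-4)·(28) + (+1)·(4)·(-44) + (-1)·(-2)·(152) = 240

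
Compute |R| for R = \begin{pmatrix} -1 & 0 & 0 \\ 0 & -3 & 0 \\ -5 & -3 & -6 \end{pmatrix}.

|R| = -18

R is lower triangular, so det(R) is the product of the diagonal entries:
det = (-1) · (-3) · (-6) = -18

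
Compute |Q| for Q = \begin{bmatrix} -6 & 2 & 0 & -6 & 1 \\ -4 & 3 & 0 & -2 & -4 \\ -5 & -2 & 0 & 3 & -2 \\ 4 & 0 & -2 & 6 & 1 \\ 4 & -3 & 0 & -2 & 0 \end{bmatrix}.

det(Q) = 2040

Expand along column 3 (it has 4 zeros):
  − (-2) · M_43   where M_43 = det([-6 2 -6 1; -4 3 -2 -4; -5 -2 3 -2; 4 -3 -2 0]) = 1020
det = (-1)·(-2)·(1020) = 2040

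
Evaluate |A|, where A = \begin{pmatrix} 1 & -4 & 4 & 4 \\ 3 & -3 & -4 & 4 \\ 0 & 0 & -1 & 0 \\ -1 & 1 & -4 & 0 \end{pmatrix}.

Expand along row 3 (it has 3 zeros):
  + (-1) · M_33   where M_33 = det([1 -4 4; 3 -3 4; -1 1 0]) = 12
det = (+1)·(-1)·(12) = -12

det(A) = -12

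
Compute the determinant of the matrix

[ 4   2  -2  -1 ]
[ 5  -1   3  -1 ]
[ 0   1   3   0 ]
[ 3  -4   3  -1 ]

37

Expand along row 3 (it has 2 zeros):
  − (1) · M_32   where M_32 = det([4 -2 -1; 5 3 -1; 3 3 -1]) = -10
  + (3) · M_33   where M_33 = det([4 2 -1; 5 -1 -1; 3 -4 -1]) = 9
det = (-1)·(1)·(-10) + (+1)·(3)·(9) = 37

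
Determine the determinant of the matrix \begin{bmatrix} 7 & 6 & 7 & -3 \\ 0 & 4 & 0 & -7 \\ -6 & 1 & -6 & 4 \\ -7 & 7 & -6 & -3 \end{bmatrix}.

Expand along row 2 (it has 2 zeros):
  + (4) · M_22   where M_22 = det([7 7 -3; -6 -6 4; -7 -6 -3]) = -10
  + (-7) · M_24   where M_24 = det([7 6 7; -6 1 -6; -7 7 -6]) = 43
det = (+1)·(4)·(-10) + (+1)·(-7)·(43) = -341

-341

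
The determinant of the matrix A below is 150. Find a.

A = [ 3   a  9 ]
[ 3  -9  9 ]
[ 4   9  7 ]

a = 1

Expanding along the column containing a, det(A) is linear in a: det(A) = (15)·a + (135).
Set (15)·a + (135) = 150  ⇒  (15)·a = 15  ⇒  a = 1.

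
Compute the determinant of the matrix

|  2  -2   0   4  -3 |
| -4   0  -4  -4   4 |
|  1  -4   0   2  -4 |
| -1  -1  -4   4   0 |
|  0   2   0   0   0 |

80

Expand along row 5 (it has 4 zeros):
  − (2) · M_52   where M_52 = det([2 0 4 -3; -4 -4 -4 4; 1 0 2 -4; -1 -4 4 0]) = -40
det = (-1)·(2)·(-40) = 80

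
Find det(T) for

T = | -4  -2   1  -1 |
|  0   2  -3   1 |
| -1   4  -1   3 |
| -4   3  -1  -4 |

Expand along row 2 (it has 1 zero):
  + (2) · M_22   where M_22 = det([-4 1 -1; -1 -1 3; -4 -1 -4]) = -41
  − (-3) · M_23   where M_23 = det([-4 -2 -1; -1 4 3; -4 3 -4]) = 119
  + (1) · M_24   where M_24 = det([-4 -2 1; -1 4 -1; -4 3 -1]) = 11
det = (+1)·(2)·(-41) + (-1)·(-3)·(119) + (+1)·(1)·(11) = 286

286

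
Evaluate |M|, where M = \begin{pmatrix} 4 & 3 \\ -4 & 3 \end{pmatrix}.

det(M) = 4·3 − 3·(-4) = 12 − (-12) = 24

The determinant is 24.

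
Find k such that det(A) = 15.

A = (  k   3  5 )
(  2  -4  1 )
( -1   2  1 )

k = -4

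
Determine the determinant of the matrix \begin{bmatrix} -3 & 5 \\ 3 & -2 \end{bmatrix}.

-9

det = (-3)·(-2) − 5·3 = 6 − 15 = -9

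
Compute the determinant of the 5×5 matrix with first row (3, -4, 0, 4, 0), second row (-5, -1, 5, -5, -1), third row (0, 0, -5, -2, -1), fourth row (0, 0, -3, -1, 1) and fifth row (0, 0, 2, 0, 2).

184

The matrix is block upper-triangular with a 2×2 block and a 3×3 block on the diagonal, so its determinant equals the product of the determinants of the diagonal blocks.
det of the 2×2 block = -23
det of the 3×3 block = -8
det = (-23)·(-8) = 184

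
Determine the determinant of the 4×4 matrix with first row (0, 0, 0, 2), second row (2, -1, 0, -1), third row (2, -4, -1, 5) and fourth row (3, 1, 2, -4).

Expand along row 1 (it has 3 zeros):
  − (2) · M_14   where M_14 = det([2 -1 0; 2 -4 -1; 3 1 2]) = -7
det = (-1)·(2)·(-7) = 14

14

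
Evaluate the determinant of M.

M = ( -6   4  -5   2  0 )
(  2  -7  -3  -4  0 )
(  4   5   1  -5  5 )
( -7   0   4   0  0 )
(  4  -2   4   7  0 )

Expand along column 5 (it has 4 zeros):
  + (5) · M_35   where M_35 = det([-6 4 -5 2; 2 -7 -3 -4; -7 0 4 0; 4 -2 4 7]) = 3691
det = (+1)·(5)·(3691) = 18455

18455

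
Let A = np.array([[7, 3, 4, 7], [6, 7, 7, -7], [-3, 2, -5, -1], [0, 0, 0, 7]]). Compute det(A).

-1288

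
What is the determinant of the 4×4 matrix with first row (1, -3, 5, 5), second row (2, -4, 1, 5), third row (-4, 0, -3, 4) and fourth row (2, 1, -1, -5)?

Expand along row 3 (it has 1 zero):
  + (-4) · M_31   where M_31 = det([-3 5 5; -4 1 5; 1 -1 -5]) = -60
  + (-3) · M_33   where M_33 = det([1 -3 5; 2 -4 5; 2 1 -5]) = 5
  − (4) · M_34   where M_34 = det([1 -3 5; 2 -4 1; 2 1 -1]) = 41
det = (+1)·(-4)·(-60) + (+1)·(-3)·(5) + (-1)·(4)·(41) = 61

The determinant is 61.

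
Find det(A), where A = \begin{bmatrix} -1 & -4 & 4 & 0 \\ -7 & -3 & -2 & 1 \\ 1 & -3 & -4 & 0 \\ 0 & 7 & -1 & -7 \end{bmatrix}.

Expand along column 4 (it has 2 zeros):
  + (1) · M_24   where M_24 = det([-1 -4 4; 1 -3 -4; 0 7 -1]) = -7
  + (-7) · M_44   where M_44 = det([-1 -4 4; -7 -3 -2; 1 -3 -4]) = 210
det = (+1)·(1)·(-7) + (+1)·(-7)·(210) = -1477

-1477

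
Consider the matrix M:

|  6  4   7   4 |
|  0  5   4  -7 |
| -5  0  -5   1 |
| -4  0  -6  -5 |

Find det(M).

859

Expand along column 2 (it has 2 zeros):
  − (4) · M_12   where M_12 = det([0 4 -7; -5 -5 1; -4 -6 -5]) = -186
  + (5) · M_22   where M_22 = det([6 7 4; -5 -5 1; -4 -6 -5]) = 23
det = (-1)·(4)·(-186) + (+1)·(5)·(23) = 859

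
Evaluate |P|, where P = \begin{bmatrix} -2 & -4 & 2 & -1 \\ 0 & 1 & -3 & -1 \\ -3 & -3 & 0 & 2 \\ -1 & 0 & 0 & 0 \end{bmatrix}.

Expand along row 4 (it has 3 zeros):
  − (-1) · M_41   where M_41 = det([-4 2 -1; 1 -3 -1; -3 0 2]) = 35
det = (-1)·(-1)·(35) = 35

|P| = 35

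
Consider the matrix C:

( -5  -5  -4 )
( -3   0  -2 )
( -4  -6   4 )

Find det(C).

det(C) = -112

Expand along row 2:
  − (-3) · |-5 -4; -6 4| = −(-3)·(-20 − 24) = -132
  − (-2) · |-5 -5; -4 -6| = −(-2)·(30 − 20) = 20
Sum: (-132) + (20) = -112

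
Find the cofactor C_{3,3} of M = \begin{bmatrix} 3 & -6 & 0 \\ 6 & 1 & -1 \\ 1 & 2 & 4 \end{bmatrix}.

The cofactor is 39.

Delete row 3 and column 3; the remaining 2×2 submatrix is [3 -6; 6 1].
Its determinant is 3·1 − (-6)·6 = 39.
The cofactor carries sign (−1)^(3+3) = +1, so C_{3,3} = +(39) = 39.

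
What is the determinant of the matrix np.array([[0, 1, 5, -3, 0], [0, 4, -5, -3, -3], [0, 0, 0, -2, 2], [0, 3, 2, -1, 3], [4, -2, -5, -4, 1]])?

Expand along column 1 (it has 4 zeros):
  + (4) · M_51   where M_51 = det([1 5 -3 0; 4 -5 -3 -3; 0 0 -2 2; 3 2 -1 3]) = 394
det = (+1)·(4)·(394) = 1576

1576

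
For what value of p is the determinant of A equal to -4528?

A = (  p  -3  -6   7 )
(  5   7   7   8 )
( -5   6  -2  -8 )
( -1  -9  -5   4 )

p = 8

Expanding along the row containing p, det(A) is linear in p: det(A) = (-384)·p + (-1456).
Set (-384)·p + (-1456) = -4528  ⇒  (-384)·p = -3072  ⇒  p = 8.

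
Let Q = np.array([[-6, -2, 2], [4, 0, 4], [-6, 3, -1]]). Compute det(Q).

136

Expand along column 2:
  − (-2) · |4 4; -6 -1| = −(-2)·(-4 − (-24)) = 40
  − 3 · |-6 2; 4 4| = −3·(-24 − 8) = 96
Sum: (40) + (96) = 136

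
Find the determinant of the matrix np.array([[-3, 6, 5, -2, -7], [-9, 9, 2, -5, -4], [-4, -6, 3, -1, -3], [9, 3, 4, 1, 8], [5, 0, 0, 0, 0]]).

12810

Expand along row 5 (it has 4 zeros):
  + (5) · M_51   where M_51 = det([6 5 -2 -7; 9 2 -5 -4; -6 3 -1 -3; 3 4 1 8]) = 2562
det = (+1)·(5)·(2562) = 12810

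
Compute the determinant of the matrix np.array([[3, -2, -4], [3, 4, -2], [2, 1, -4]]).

The determinant is -38.

Expand along column 1:
  + 3 · |4 -2; 1 -4| = 3·(-16 − (-2)) = -42
  − 3 · |-2 -4; 1 -4| = −3·(8 − (-4)) = -36
  + 2 · |-2 -4; 4 -2| = 2·(4 − (-16)) = 40
Sum: (-42) + (-36) + (40) = -38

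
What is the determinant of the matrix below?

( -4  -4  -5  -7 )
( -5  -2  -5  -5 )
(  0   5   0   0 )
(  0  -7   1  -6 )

-225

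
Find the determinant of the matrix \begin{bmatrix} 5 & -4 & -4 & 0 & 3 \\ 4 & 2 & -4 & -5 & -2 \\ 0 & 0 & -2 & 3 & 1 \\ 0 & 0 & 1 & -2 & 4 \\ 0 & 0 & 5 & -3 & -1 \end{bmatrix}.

The matrix is block upper-triangular with a 2×2 block and a 3×3 block on the diagonal, so its determinant equals the product of the determinants of the diagonal blocks.
det of the 2×2 block = 26
det of the 3×3 block = 42
det = (26)·(42) = 1092

1092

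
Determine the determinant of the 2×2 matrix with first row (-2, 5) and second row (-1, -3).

11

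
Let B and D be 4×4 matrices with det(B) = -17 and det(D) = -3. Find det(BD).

|BD| = 51

det(BD) = det(B)·det(D) = (-17)·(-3) = 51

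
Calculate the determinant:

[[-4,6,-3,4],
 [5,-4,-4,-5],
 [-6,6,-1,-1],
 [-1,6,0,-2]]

Expand along row 4 (it has 1 zero):
  − (-1) · M_41   where M_41 = det([6 -3 4; -4 -4 -5; 6 -1 -1]) = 208
  + (6) · M_42   where M_42 = det([-4 -3 4; 5 -4 -5; -6 -1 -1]) = -217
  + (-2) · M_44   where M_44 = det([-4 6 -3; 5 -4 -4; -6 6 -1]) = 44
det = (-1)·(-1)·(208) + (+1)·(6)·(-217) + (+1)·(-2)·(44) = -1182

The determinant is -1182.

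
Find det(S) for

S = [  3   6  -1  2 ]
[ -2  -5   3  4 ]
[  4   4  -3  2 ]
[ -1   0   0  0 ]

88

Expand along row 4 (it has 3 zeros):
  − (-1) · M_41   where M_41 = det([6 -1 2; -5 3 4; 4 -3 2]) = 88
det = (-1)·(-1)·(88) = 88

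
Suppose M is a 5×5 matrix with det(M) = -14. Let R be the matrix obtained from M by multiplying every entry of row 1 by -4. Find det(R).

56

Scaling one row by -4 multiplies the determinant by -4.
det(R) = (-4)·(-14) = 56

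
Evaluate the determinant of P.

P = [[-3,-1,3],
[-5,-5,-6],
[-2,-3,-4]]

Expand along row 1:
  + (-3) · |-5 -6; -3 -4| = (-3)·(20 − 18) = -6
  − (-1) · |-5 -6; -2 -4| = −(-1)·(20 − 12) = 8
  + 3 · |-5 -5; -2 -3| = 3·(15 − 10) = 15
Sum: (-6) + (8) + (15) = 17

det(P) = 17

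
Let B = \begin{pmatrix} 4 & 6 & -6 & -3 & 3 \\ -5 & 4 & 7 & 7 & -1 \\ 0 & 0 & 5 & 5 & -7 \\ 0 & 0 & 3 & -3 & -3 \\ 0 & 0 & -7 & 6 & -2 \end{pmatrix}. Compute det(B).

12696

B is block upper-triangular with a 2×2 block and a 3×3 block on the diagonal, so its determinant equals the product of the determinants of the diagonal blocks.
det of the 2×2 block = 46
det of the 3×3 block = 276
det = (46)·(276) = 12696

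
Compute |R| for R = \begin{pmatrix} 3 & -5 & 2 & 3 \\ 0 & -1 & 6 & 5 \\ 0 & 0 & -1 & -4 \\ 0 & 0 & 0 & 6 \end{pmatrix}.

18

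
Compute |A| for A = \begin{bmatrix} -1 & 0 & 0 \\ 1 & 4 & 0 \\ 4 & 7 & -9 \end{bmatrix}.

det(A) = 36

A is lower triangular, so det(A) is the product of the diagonal entries:
det = (-1) · (4) · (-9) = 36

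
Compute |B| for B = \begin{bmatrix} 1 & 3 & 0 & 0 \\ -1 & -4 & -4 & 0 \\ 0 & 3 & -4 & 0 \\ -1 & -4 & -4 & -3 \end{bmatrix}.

-48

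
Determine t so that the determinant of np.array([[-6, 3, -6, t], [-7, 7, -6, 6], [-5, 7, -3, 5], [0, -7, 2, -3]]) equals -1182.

Expanding along the column containing t, det(M) is linear in t: det(M) = (91)·t + (-363).
Set (91)·t + (-363) = -1182  ⇒  (91)·t = -819  ⇒  t = -9.

-9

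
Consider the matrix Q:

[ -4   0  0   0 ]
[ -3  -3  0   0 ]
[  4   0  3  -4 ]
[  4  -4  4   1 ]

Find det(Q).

228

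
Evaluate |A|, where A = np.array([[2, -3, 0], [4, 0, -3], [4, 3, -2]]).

30

Expand along column 2:
  − (-3) · |4 -3; 4 -2| = −(-3)·(-8 − (-12)) = 12
  − 3 · |2 0; 4 -3| = −3·(-6 − 0) = 18
Sum: (12) + (18) = 30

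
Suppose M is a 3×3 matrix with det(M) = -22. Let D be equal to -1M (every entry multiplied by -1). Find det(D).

det(D) = 22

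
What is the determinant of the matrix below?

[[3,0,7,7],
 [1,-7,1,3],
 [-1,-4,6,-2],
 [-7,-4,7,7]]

Expand along row 1 (it has 1 zero):
  + (3) · M_11   where M_11 = det([-7 1 3; -4 6 -2; -4 7 7]) = -368
  + (7) · M_13   where M_13 = det([1 -7 3; -1 -4 -2; -7 -4 7]) = -255
  − (7) · M_14   where M_14 = det([1 -7 1; -1 -4 6; -7 -4 7]) = 217
det = (+1)·(3)·(-368) + (+1)·(7)·(-255) + (-1)·(7)·(217) = -4408

-4408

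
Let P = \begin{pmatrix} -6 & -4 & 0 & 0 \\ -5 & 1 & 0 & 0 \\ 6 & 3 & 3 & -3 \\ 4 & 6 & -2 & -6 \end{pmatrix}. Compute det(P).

P is block lower-triangular with a 2×2 block and a 2×2 block on the diagonal, so its determinant equals the product of the determinants of the diagonal blocks.
det of the 2×2 block = -26
det of the 2×2 block = -24
det = (-26)·(-24) = 624

624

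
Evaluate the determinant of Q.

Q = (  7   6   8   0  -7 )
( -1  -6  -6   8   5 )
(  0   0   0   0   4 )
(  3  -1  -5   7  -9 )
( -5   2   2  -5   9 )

Expand along row 3 (it has 4 zeros):
  + (4) · M_35   where M_35 = det([7 6 8 0; -1 -6 -6 8; 3 -1 -5 7; -5 2 2 -5]) = 962
det = (+1)·(4)·(962) = 3848

det(Q) = 3848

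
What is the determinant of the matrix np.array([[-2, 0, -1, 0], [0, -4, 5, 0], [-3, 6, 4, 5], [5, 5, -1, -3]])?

Expand along row 1 (it has 2 zeros):
  + (-2) · M_11   where M_11 = det([-4 5 0; 6 4 5; 5 -1 -3]) = 243
  + (-1) · M_13   where M_13 = det([0 -4 0; -3 6 5; 5 5 -3]) = -64
det = (+1)·(-2)·(243) + (+1)·(-1)·(-64) = -422

The determinant is -422.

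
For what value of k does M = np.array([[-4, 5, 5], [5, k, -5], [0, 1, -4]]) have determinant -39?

k = -9

Expanding along the row containing k, det(M) is linear in k: det(M) = (16)·k + (105).
Set (16)·k + (105) = -39  ⇒  (16)·k = -144  ⇒  k = -9.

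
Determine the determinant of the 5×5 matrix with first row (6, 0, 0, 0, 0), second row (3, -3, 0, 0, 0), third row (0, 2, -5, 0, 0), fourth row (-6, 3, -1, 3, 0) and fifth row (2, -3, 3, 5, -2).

The determinant is -540.

The matrix is lower triangular, so the determinant is the product of the diagonal entries:
det = (6) · (-3) · (-5) · (3) · (-2) = -540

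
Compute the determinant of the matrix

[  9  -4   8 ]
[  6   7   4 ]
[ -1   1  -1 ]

Expand along column 1:
  + 9 · |7 4; 1 -1| = 9·(-7 − 4) = -99
  − 6 · |-4 8; 1 -1| = −6·(4 − 8) = 24
  + (-1) · |-4 8; 7 4| = (-1)·(-16 − 56) = 72
Sum: (-99) + (24) + (72) = -3

-3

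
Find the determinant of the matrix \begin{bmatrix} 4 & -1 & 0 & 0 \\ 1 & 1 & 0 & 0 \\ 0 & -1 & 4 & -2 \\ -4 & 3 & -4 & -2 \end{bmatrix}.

-80

The matrix is block lower-triangular with a 2×2 block and a 2×2 block on the diagonal, so its determinant equals the product of the determinants of the diagonal blocks.
det of the 2×2 block = 5
det of the 2×2 block = -16
det = (5)·(-16) = -80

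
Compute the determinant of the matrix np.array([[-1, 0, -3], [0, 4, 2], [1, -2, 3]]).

Expand along column 1:
  + (-1) · |4 2; -2 3| = (-1)·(12 − (-4)) = -16
  + 1 · |0 -3; 4 2| = 1·(0 − (-12)) = 12
Sum: (-16) + (12) = -4

The determinant is -4.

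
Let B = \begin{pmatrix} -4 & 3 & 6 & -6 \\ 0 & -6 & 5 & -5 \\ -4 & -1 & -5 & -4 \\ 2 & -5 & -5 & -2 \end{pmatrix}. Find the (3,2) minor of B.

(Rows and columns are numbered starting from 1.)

140

Delete row 3 and column 2; the remaining 3×3 submatrix is [-4 6 -6; 0 5 -5; 2 -5 -2].
Its determinant is 140.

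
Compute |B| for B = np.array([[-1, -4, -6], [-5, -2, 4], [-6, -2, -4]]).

det(B) = 172

Expand along row 1:
  + (-1) · |-2 4; -2 -4| = (-1)·(8 − (-8)) = -16
  − (-4) · |-5 4; -6 -4| = −(-4)·(20 − (-24)) = 176
  + (-6) · |-5 -2; -6 -2| = (-6)·(10 − 12) = 12
Sum: (-16) + (176) + (12) = 172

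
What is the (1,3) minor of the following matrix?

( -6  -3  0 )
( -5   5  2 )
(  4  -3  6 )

-5

Delete row 1 and column 3; the remaining 2×2 submatrix is [-5 5; 4 -3].
Its determinant is (-5)·(-3) − 5·4 = -5.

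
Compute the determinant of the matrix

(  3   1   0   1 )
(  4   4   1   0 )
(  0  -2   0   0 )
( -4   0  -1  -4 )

The determinant is -24.

Expand along row 3 (it has 3 zeros):
  − (-2) · M_32   where M_32 = det([3 0 1; 4 1 0; -4 -1 -4]) = -12
det = (-1)·(-2)·(-12) = -24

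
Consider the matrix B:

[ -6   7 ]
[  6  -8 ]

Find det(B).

|B| = 6

det(B) = (-6)·(-8) − 7·6 = 48 − 42 = 6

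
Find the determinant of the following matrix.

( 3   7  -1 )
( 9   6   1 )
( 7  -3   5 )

-98

Expand along row 1:
  + 3 · |6 1; -3 5| = 3·(30 − (-3)) = 99
  − 7 · |9 1; 7 5| = −7·(45 − 7) = -266
  + (-1) · |9 6; 7 -3| = (-1)·(-27 − 42) = 69
Sum: (99) + (-266) + (69) = -98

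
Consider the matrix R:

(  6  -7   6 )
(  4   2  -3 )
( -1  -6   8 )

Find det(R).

59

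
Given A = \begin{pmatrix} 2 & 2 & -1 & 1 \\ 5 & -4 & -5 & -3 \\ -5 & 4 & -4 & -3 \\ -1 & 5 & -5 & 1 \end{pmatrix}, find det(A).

|A| = 423

Expand along row 1:
  + (2) · M_11   where M_11 = det([-4 -5 -3; 4 -4 -3; 5 -5 1]) = 171
  − (2) · M_12   where M_12 = det([5 -5 -3; -5 -4 -3; -1 -5 1]) = -198
  + (-1) · M_13   where M_13 = det([5 -4 -3; -5 4 -3; -1 5 1]) = 126
  − (1) · M_14   where M_14 = det([5 -4 -5; -5 4 -4; -1 5 -5]) = 189
det = (+1)·(2)·(171) + (-1)·(2)·(-198) + (+1)·(-1)·(126) + (-1)·(1)·(189) = 423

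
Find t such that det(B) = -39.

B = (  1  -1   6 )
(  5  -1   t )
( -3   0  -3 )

Expanding along the column containing t, det(B) is linear in t: det(B) = (3)·t + (-30).
Set (3)·t + (-30) = -39  ⇒  (3)·t = -9  ⇒  t = -3.

t = -3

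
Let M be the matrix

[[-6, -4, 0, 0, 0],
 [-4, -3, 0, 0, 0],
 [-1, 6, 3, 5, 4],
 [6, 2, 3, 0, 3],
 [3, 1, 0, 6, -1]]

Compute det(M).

M is block lower-triangular with a 2×2 block and a 3×3 block on the diagonal, so its determinant equals the product of the determinants of the diagonal blocks.
det of the 2×2 block = 2
det of the 3×3 block = 33
det = (2)·(33) = 66

det(M) = 66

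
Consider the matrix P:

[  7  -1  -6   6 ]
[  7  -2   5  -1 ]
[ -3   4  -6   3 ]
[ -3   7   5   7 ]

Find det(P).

The determinant is -2329.

Expand along row 1:
  + (7) · M_11   where M_11 = det([-2 5 -1; 4 -6 3; 7 5 7]) = 17
  − (-1) · M_12   where M_12 = det([7 5 -1; -3 -6 3; -3 5 7]) = -306
  + (-6) · M_13   where M_13 = det([7 -2 -1; -3 4 3; -3 7 7]) = 34
  − (6) · M_14   where M_14 = det([7 -2 5; -3 4 -6; -3 7 5]) = 323
det = (+1)·(7)·(17) + (-1)·(-1)·(-306) + (+1)·(-6)·(34) + (-1)·(6)·(323) = -2329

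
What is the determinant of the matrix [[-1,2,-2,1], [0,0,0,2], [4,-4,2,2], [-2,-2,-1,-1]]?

48

Expand along row 2 (it has 3 zeros):
  + (2) · M_24   where M_24 = det([-1 2 -2; 4 -4 2; -2 -2 -1]) = 24
det = (+1)·(2)·(24) = 48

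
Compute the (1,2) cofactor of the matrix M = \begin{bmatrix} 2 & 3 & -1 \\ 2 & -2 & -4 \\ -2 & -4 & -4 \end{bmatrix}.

The cofactor is 16.

Delete row 1 and column 2; the remaining 2×2 submatrix is [2 -4; -2 -4].
Its determinant is 2·(-4) − (-4)·(-2) = -16.
The cofactor carries sign (−1)^(1+2) = −1, so C_{1,2} = −(-16) = 16.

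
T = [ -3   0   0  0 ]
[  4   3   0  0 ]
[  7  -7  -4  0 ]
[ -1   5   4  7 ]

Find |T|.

252

T is lower triangular, so det(T) is the product of the diagonal entries:
det = (-3) · (3) · (-4) · (7) = 252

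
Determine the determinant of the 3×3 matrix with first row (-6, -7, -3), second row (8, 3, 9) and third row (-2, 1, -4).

Expand along column 1:
  + (-6) · |3 9; 1 -4| = (-6)·(-12 − 9) = 126
  − 8 · |-7 -3; 1 -4| = −8·(28 − (-3)) = -248
  + (-2) · |-7 -3; 3 9| = (-2)·(-63 − (-9)) = 108
Sum: (126) + (-248) + (108) = -14

-14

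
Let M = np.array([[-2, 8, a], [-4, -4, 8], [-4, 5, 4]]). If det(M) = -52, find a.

a = 1

Expanding along the column containing a, det(M) is linear in a: det(M) = (-36)·a + (-16).
Set (-36)·a + (-16) = -52  ⇒  (-36)·a = -36  ⇒  a = 1.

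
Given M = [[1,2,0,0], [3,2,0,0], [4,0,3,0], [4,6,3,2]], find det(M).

|M| = -24

M is block lower-triangular with a 2×2 block and a 2×2 block on the diagonal, so its determinant equals the product of the determinants of the diagonal blocks.
det of the 2×2 block = -4
det of the 2×2 block = 6
det = (-4)·(6) = -24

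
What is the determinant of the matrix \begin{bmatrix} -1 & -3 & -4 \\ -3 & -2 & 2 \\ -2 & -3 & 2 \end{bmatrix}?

The determinant is -28.

Expand along column 1:
  + (-1) · |-2 2; -3 2| = (-1)·(-4 − (-6)) = -2
  − (-3) · |-3 -4; -3 2| = −(-3)·(-6 − 12) = -54
  + (-2) · |-3 -4; -2 2| = (-2)·(-6 − 8) = 28
Sum: (-2) + (-54) + (28) = -28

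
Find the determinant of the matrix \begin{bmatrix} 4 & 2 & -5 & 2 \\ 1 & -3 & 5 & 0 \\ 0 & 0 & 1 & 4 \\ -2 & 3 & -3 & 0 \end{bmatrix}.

86

Expand along row 3 (it has 2 zeros):
  + (1) · M_33   where M_33 = det([4 2 2; 1 -3 0; -2 3 0]) = -6
  − (4) · M_34   where M_34 = det([4 2 -5; 1 -3 5; -2 3 -3]) = -23
det = (+1)·(1)·(-6) + (-1)·(4)·(-23) = 86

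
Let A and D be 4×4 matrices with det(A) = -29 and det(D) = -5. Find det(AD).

det(AD) = det(A)·det(D) = (-29)·(-5) = 145

145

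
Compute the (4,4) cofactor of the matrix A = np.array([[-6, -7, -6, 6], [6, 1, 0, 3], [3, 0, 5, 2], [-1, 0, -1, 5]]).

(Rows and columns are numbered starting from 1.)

198

Delete row 4 and column 4; the remaining 3×3 submatrix is [-6 -7 -6; 6 1 0; 3 0 5].
Its determinant is 198.
The cofactor carries sign (−1)^(4+4) = +1, so C_{4,4} = +(198) = 198.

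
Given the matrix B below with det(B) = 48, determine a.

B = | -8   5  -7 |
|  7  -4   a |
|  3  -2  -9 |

-7

Expanding along the row containing a, det(B) is linear in a: det(B) = (-1)·a + (41).
Set (-1)·a + (41) = 48  ⇒  (-1)·a = 7  ⇒  a = -7.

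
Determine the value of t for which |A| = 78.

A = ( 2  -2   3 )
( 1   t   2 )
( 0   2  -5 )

-9

Expanding along the column containing t, det(A) is linear in t: det(A) = (-10)·t + (-12).
Set (-10)·t + (-12) = 78  ⇒  (-10)·t = 90  ⇒  t = -9.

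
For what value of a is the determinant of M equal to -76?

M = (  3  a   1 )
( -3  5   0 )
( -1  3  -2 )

a = 7

Expanding along the column containing a, det(M) is linear in a: det(M) = (-6)·a + (-34).
Set (-6)·a + (-34) = -76  ⇒  (-6)·a = -42  ⇒  a = 7.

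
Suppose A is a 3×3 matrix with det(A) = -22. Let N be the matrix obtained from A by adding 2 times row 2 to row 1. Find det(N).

Adding a multiple of one row to another leaves the determinant unchanged.
det(N) = (1)·(-22) = -22

-22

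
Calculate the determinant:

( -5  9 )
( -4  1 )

det = (-5)·1 − 9·(-4) = -5 − (-36) = 31

31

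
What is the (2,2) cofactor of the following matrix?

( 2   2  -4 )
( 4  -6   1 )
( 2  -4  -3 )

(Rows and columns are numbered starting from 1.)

2

Delete row 2 and column 2; the remaining 2×2 submatrix is [2 -4; 2 -3].
Its determinant is 2·(-3) − (-4)·2 = 2.
The cofactor carries sign (−1)^(2+2) = +1, so C_{2,2} = +(2) = 2.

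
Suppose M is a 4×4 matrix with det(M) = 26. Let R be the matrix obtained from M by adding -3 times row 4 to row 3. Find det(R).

26

Adding a multiple of one row to another leaves the determinant unchanged.
det(R) = (1)·(26) = 26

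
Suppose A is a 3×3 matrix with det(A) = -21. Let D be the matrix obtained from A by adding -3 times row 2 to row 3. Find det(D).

Adding a multiple of one row to another leaves the determinant unchanged.
det(D) = (1)·(-21) = -21

-21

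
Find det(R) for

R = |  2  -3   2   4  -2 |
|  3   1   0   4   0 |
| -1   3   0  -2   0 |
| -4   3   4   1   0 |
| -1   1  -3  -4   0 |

-240

Expand along column 5 (it has 4 zeros):
  + (-2) · M_15   where M_15 = det([3 1 0 4; -1 3 0 -2; -4 3 4 1; -1 1 -3 -4]) = 120
det = (+1)·(-2)·(120) = -240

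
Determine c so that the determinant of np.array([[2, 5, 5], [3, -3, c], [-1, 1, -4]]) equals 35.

Expanding along the row containing c, det(B) is linear in c: det(B) = (-7)·c + (84).
Set (-7)·c + (84) = 35  ⇒  (-7)·c = -49  ⇒  c = 7.

7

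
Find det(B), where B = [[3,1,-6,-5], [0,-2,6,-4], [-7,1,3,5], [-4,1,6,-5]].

Expand along row 2 (it has 1 zero):
  + (-2) · M_22   where M_22 = det([3 -6 -5; -7 3 5; -4 6 -5]) = 345
  − (6) · M_23   where M_23 = det([3 1 -5; -7 1 5; -4 1 -5]) = -70
  + (-4) · M_24   where M_24 = det([3 1 -6; -7 1 3; -4 1 6]) = 57
det = (+1)·(-2)·(345) + (-1)·(6)·(-70) + (+1)·(-4)·(57) = -498

The determinant is -498.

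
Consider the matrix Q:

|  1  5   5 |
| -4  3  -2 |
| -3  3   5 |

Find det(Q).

136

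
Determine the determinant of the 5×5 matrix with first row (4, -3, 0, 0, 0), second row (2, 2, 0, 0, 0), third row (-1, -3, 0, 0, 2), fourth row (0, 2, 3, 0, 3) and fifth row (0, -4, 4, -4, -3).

-336

The matrix is block lower-triangular with a 2×2 block and a 3×3 block on the diagonal, so its determinant equals the product of the determinants of the diagonal blocks.
det of the 2×2 block = 14
det of the 3×3 block = -24
det = (14)·(-24) = -336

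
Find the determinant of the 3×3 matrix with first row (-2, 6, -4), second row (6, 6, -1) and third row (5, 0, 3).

Expand along row 3:
  + 5 · |6 -4; 6 -1| = 5·(-6 − (-24)) = 90
  + 3 · |-2 6; 6 6| = 3·(-12 − 36) = -144
Sum: (90) + (-144) = -54

-54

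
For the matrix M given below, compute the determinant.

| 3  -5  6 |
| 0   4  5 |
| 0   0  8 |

96

M is upper triangular, so det(M) is the product of the diagonal entries:
det = (3) · (4) · (8) = 96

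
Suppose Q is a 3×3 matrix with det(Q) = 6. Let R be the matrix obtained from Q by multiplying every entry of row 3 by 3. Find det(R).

Scaling one row by 3 multiplies the determinant by 3.
det(R) = (3)·(6) = 18

|R| = 18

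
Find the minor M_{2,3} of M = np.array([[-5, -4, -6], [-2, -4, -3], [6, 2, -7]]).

Delete row 2 and column 3; the remaining 2×2 submatrix is [-5 -4; 6 2].
Its determinant is (-5)·2 − (-4)·6 = 14.

The minor is 14.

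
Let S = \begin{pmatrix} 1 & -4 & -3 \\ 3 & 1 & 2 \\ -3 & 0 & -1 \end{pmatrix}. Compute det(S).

|S| = 2

Expand along row 3:
  + (-3) · |-4 -3; 1 2| = (-3)·(-8 − (-3)) = 15
  + (-1) · |1 -4; 3 1| = (-1)·(1 − (-12)) = -13
Sum: (15) + (-13) = 2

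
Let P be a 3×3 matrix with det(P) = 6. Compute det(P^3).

216

det(P^3) = (det P)^3 = (6)^3 = 216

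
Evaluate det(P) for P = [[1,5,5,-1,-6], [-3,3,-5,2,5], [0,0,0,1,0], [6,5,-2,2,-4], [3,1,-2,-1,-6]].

Expand along row 3 (it has 4 zeros):
  − (1) · M_34   where M_34 = det([1 5 5 -6; -3 3 -5 5; 6 5 -2 -4; 3 1 -2 -6]) = 1699
det = (-1)·(1)·(1699) = -1699

-1699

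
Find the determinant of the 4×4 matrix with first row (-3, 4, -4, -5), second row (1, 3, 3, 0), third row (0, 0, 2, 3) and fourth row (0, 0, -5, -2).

The matrix is block upper-triangular with a 2×2 block and a 2×2 block on the diagonal, so its determinant equals the product of the determinants of the diagonal blocks.
det of the 2×2 block = -13
det of the 2×2 block = 11
det = (-13)·(11) = -143

-143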